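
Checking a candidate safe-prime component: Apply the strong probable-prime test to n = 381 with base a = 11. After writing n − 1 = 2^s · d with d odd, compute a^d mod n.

284

n − 1 = 380 = 2^2 · 95, so s = 2 and d = 95.
11^95 mod 381 = 284.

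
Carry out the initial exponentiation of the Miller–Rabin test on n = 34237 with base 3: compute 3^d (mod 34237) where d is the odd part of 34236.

4626

n − 1 = 34236 = 2^2 · 8559, so s = 2 and d = 8559.
3^8559 mod 34237 = 4626.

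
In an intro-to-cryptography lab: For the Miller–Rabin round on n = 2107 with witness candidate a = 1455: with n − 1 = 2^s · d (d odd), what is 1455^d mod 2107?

1721

n − 1 = 2106 = 2^1 · 1053, so s = 1 and d = 1053.
1455^1053 mod 2107 = 1721.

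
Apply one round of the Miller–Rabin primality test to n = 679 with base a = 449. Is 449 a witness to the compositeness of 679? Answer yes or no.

no

n − 1 = 678 = 2^1 · 339, so s = 1 and d = 339.
By repeated squaring, 449^339 ≡ 1 (mod 679).
x_0 = 449^339 mod 679 = 1.
x_0 = 1, so 449 is not a witness.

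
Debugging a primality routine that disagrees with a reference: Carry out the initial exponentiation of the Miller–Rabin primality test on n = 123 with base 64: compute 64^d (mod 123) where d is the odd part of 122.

n − 1 = 122 = 2^1 · 61, so s = 1 and d = 61.
Repeated squaring mod 123: 64^1 ≡ 64, 64^2 ≡ 37, 64^4 ≡ 16, 64^8 ≡ 10, 64^16 ≡ 100, 64^32 ≡ 37.
61 = 32 + 16 + 8 + 4 + 1, so 64^61 ≡ 37·100·10·16·64 ≡ 64 (mod 123).

64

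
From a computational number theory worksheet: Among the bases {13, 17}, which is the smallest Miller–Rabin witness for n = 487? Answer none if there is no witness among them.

n − 1 = 486 = 2^1 · 243, so s = 1 and d = 243.
Base 13: x_0 = 13^243 mod 487 = 486. x_0 = 486 ≡ −1, so 13 is not a witness.
Base 17: x_0 = 17^243 mod 487 = 486. x_0 = 486 ≡ −1, so 17 is not a witness.
No listed base is a witness for 487.

none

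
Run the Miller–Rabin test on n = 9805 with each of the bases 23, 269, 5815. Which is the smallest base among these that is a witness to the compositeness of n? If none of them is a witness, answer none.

n − 1 = 9804 = 2^2 · 2451, so s = 2 and d = 2451.
Base 23: x_0 = 23^2451 mod 9805 = 2362. x_0 is neither 1 nor 9804, so continue squaring. x_1 = 2362^2 mod 9805 = 9804. x_1 ≡ −1, so 23 is not a witness.
Base 269: x_0 = 269^2451 mod 9805 = 3664. x_0 is neither 1 nor 9804, so continue squaring. x_1 = 3664^2 mod 9805 = 1851. Reached i = s−1 = 1 without hitting −1: 269 is a Miller–Rabin witness and 9805 is composite.
Base 5815: x_0 = 5815^2451 mod 9805 = 5470. x_0 is neither 1 nor 9804, so continue squaring. x_1 = 5470^2 mod 9805 = 5845. Reached i = s−1 = 1 without hitting −1: 5815 is a Miller–Rabin witness and 9805 is composite.
The smallest witness among the given bases is 269.

269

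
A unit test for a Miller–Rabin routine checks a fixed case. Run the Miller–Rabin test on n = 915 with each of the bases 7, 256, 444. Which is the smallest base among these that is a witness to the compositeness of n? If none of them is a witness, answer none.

7

n − 1 = 914 = 2^1 · 457, so s = 1 and d = 457.
Base 7: x_0 = 7^457 mod 915 = 262. x_0 ∉ {1, 914} and s = 1, so 7 is a Miller–Rabin witness and 915 is composite.
Base 256: x_0 = 256^457 mod 915 = 286. x_0 ∉ {1, 914} and s = 1, so 256 is a Miller–Rabin witness and 915 is composite.
Base 444: x_0 = 444^457 mod 915 = 519. x_0 ∉ {1, 914} and s = 1, so 444 is a Miller–Rabin witness and 915 is composite.
The smallest witness among the given bases is 7.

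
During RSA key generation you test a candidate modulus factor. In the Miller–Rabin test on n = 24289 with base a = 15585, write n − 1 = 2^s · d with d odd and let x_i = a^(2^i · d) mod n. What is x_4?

n − 1 = 24288 = 2^5 · 759, so s = 5 and d = 759.
By repeated squaring, 15585^759 ≡ 8178 (mod 24289).
x_0 = 8178.
x_1 = 8178^2 mod 24289 = 12067.
x_2 = 12067^2 mod 24289 = 24223.
x_3 = 24223^2 mod 24289 = 4356.
x_4 = 4356^2 mod 24289 = 5027.

5027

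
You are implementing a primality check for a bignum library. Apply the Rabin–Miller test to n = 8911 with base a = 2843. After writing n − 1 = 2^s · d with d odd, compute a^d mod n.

n − 1 = 8910 = 2^1 · 4455, so s = 1 and d = 4455.
2843^4455 mod 8911 = 6098.

6098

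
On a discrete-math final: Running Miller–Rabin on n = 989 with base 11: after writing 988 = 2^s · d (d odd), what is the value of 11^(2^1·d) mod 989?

n − 1 = 988 = 2^2 · 247, so s = 2 and d = 247.
x_0 = 11^247 mod 989 = 465.
x_1 = 465^2 mod 989 = 623.

623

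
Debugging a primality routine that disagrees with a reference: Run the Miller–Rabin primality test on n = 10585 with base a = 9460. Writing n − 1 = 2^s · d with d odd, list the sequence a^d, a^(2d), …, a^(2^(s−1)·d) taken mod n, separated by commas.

n − 1 = 10584 = 2^3 · 1323, so s = 3 and d = 1323.
x_0 = 9460^1323 mod 10585 = 4755.
x_1 = 4755^2 mod 10585 = 465.
x_2 = 465^2 mod 10585 = 4525.

4755, 465, 4525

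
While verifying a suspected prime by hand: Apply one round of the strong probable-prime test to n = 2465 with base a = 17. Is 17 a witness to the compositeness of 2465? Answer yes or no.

yes

n − 1 = 2464 = 2^5 · 77, so s = 5 and d = 77.
By repeated squaring, 17^77 ≡ 17 (mod 2465).
x_0 = 17^77 mod 2465 = 17.
x_0 is neither 1 nor 2464, so continue squaring.
x_1 = 17^2 mod 2465 = 289.
x_2 = 289^2 mod 2465 = 2176.
x_3 = 2176^2 mod 2465 = 2176.
x_4 = 2176^2 mod 2465 = 2176.
Reached i = s−1 = 4 without hitting −1: 17 is a Miller–Rabin witness and 2465 is composite.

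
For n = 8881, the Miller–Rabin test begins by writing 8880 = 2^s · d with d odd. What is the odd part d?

Halving: 8880 → 4440 → 2220 → 1110 → 555; 555 is odd.
So 8880 = 2^4 · 555.

555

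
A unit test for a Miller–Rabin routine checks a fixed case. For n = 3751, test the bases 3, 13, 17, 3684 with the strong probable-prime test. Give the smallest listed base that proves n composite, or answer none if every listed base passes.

3

n − 1 = 3750 = 2^1 · 1875, so s = 1 and d = 1875.
Base 3: x_0 = 3^1875 mod 3751 = 1332. x_0 ∉ {1, 3750} and s = 1, so 3 is a Miller–Rabin witness and 3751 is composite.
Base 13: x_0 = 13^1875 mod 3751 = 2727. x_0 ∉ {1, 3750} and s = 1, so 13 is a Miller–Rabin witness and 3751 is composite.
Base 17: x_0 = 17^1875 mod 3751 = 3068. x_0 ∉ {1, 3750} and s = 1, so 17 is a Miller–Rabin witness and 3751 is composite.
Base 3684: x_0 = 3684^1875 mod 3751 = 1363. x_0 ∉ {1, 3750} and s = 1, so 3684 is a Miller–Rabin witness and 3751 is composite.
The smallest witness among the given bases is 3.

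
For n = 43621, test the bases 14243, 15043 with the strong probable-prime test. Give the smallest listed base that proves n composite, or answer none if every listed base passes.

n − 1 = 43620 = 2^2 · 10905, so s = 2 and d = 10905.
Base 14243: x_0 = 14243^10905 mod 43621 = 1. x_0 = 1, so 14243 is not a witness.
Base 15043: x_0 = 15043^10905 mod 43621 = 15072. x_0 is neither 1 nor 43620, so continue squaring. x_1 = 15072^2 mod 43621 = 30637. Reached i = s−1 = 1 without hitting −1: 15043 is a Miller–Rabin witness and 43621 is composite.
The smallest witness among the given bases is 15043.

15043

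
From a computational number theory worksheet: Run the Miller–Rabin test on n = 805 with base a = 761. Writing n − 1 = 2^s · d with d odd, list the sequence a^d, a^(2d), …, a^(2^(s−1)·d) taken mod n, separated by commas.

146, 386

n − 1 = 804 = 2^2 · 201, so s = 2 and d = 201.
x_0 = 761^201 mod 805 = 146.
x_1 = 146^2 mod 805 = 386.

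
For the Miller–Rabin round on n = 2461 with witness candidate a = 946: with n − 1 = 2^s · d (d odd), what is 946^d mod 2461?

2216

n − 1 = 2460 = 2^2 · 615, so s = 2 and d = 615.
946^615 mod 2461 = 2216.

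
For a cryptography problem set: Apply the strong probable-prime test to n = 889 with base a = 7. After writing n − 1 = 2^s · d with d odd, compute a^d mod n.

686

n − 1 = 888 = 2^3 · 111, so s = 3 and d = 111.
7^111 mod 889 = 686.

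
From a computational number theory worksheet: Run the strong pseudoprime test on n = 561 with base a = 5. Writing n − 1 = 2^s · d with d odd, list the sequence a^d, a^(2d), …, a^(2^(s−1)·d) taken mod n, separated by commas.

23, 529, 463, 67

n − 1 = 560 = 2^4 · 35, so s = 4 and d = 35.
x_0 = 5^35 mod 561 = 23.
x_1 = 23^2 mod 561 = 529.
x_2 = 529^2 mod 561 = 463.
x_3 = 463^2 mod 561 = 67.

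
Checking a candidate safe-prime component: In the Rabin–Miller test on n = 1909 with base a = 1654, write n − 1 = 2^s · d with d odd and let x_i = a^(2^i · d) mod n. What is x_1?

509

n − 1 = 1908 = 2^2 · 477, so s = 2 and d = 477.
x_0 = 1654^477 mod 1909 = 444.
x_1 = 444^2 mod 1909 = 509.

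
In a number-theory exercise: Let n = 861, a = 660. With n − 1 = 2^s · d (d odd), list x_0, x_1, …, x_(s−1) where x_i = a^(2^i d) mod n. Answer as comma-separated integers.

n − 1 = 860 = 2^2 · 215, so s = 2 and d = 215.
x_0 = 660^215 mod 861 = 81.
x_1 = 81^2 mod 861 = 534.

81, 534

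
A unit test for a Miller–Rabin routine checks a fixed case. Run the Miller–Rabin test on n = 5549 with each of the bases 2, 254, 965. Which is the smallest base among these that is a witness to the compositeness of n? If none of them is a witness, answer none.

n − 1 = 5548 = 2^2 · 1387, so s = 2 and d = 1387.
Base 2: x_0 = 2^1387 mod 5549 = 2546. x_0 is neither 1 nor 5548, so continue squaring. x_1 = 2546^2 mod 5549 = 884. Reached i = s−1 = 1 without hitting −1: 2 is a Miller–Rabin witness and 5549 is composite.
Base 254: x_0 = 254^1387 mod 5549 = 4780. x_0 is neither 1 nor 5548, so continue squaring. x_1 = 4780^2 mod 5549 = 3167. Reached i = s−1 = 1 without hitting −1: 254 is a Miller–Rabin witness and 5549 is composite.
Base 965: x_0 = 965^1387 mod 5549 = 2248. x_0 is neither 1 nor 5548, so continue squaring. x_1 = 2248^2 mod 5549 = 3914. Reached i = s−1 = 1 without hitting −1: 965 is a Miller–Rabin witness and 5549 is composite.
The smallest witness among the given bases is 2.

2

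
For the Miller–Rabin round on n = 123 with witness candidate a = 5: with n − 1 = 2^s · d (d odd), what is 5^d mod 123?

n − 1 = 122 = 2^1 · 61, so s = 1 and d = 61.
5^61 mod 123 = 5.

5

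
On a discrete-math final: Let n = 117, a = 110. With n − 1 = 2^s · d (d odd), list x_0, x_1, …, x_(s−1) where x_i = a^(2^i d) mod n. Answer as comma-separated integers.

41, 43

n − 1 = 116 = 2^2 · 29, so s = 2 and d = 29.
x_0 = 110^29 mod 117 = 41.
x_1 = 41^2 mod 117 = 43.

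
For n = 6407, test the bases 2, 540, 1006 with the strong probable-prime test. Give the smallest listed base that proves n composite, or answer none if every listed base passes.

n − 1 = 6406 = 2^1 · 3203, so s = 1 and d = 3203.
Base 2: x_0 = 2^3203 mod 6407 = 3897. x_0 ∉ {1, 6406} and s = 1, so 2 is a Miller–Rabin witness and 6407 is composite.
Base 540: x_0 = 540^3203 mod 6407 = 2422. x_0 ∉ {1, 6406} and s = 1, so 540 is a Miller–Rabin witness and 6407 is composite.
Base 1006: x_0 = 1006^3203 mod 6407 = 3894. x_0 ∉ {1, 6406} and s = 1, so 1006 is a Miller–Rabin witness and 6407 is composite.
The smallest witness among the given bases is 2.

2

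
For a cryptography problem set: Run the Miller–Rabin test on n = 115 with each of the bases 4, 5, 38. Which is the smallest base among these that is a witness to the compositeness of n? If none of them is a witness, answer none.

4

n − 1 = 114 = 2^1 · 57, so s = 1 and d = 57.
Base 4: x_0 = 4^57 mod 115 = 39. x_0 ∉ {1, 114} and s = 1, so 4 is a Miller–Rabin witness and 115 is composite.
Base 5: x_0 = 5^57 mod 115 = 90. x_0 ∉ {1, 114} and s = 1, so 5 is a Miller–Rabin witness and 115 is composite.
Base 38: x_0 = 38^57 mod 115 = 28. x_0 ∉ {1, 114} and s = 1, so 38 is a Miller–Rabin witness and 115 is composite.
The smallest witness among the given bases is 4.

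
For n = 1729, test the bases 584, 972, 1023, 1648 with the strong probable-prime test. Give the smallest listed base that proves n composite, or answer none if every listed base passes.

n − 1 = 1728 = 2^6 · 27, so s = 6 and d = 27.
Base 584: x_0 = 584^27 mod 1729 = 1728. x_0 = 1728 ≡ −1, so 584 is not a witness.
Base 972: x_0 = 972^27 mod 1729 = 1728. x_0 = 1728 ≡ −1, so 972 is not a witness.
Base 1023: x_0 = 1023^27 mod 1729 = 1. x_0 = 1, so 1023 is not a witness.
Base 1648: x_0 = 1648^27 mod 1729 = 1728. x_0 = 1728 ≡ −1, so 1648 is not a witness.
No listed base is a witness for 1729.

none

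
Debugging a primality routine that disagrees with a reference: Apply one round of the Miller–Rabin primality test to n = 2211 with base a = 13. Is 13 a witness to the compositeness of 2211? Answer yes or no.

n − 1 = 2210 = 2^1 · 1105, so s = 1 and d = 1105.
By repeated squaring, 13^1105 ≡ 1066 (mod 2211).
x_0 = 13^1105 mod 2211 = 1066.
x_0 ∉ {1, 2210} and s = 1, so 13 is a Miller–Rabin witness and 2211 is composite.

yes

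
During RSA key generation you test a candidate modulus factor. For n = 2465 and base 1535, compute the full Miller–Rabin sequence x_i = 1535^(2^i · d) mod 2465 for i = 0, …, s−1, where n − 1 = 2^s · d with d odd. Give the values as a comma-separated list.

360, 1420, 30, 900, 1480

n − 1 = 2464 = 2^5 · 77, so s = 5 and d = 77.
x_0 = 1535^77 mod 2465 = 360.
x_1 = 360^2 mod 2465 = 1420.
x_2 = 1420^2 mod 2465 = 30.
x_3 = 30^2 mod 2465 = 900.
x_4 = 900^2 mod 2465 = 1480.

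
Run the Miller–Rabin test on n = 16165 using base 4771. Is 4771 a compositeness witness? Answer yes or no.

n − 1 = 16164 = 2^2 · 4041, so s = 2 and d = 4041.
x_0 = 4771^4041 mod 16165 = 1.
x_0 = 1, so 4771 is not a witness.

no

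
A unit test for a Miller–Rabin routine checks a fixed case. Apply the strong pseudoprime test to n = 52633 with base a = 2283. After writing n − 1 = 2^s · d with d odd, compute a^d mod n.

25236

n − 1 = 52632 = 2^3 · 6579, so s = 3 and d = 6579.
By repeated squaring, 2283^6579 ≡ 25236 (mod 52633).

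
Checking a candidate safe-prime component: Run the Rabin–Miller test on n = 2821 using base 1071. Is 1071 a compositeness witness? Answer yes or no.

n − 1 = 2820 = 2^2 · 705, so s = 2 and d = 705.
x_0 = 1071^705 mod 2821 = 1890.
x_0 is neither 1 nor 2820, so continue squaring.
x_1 = 1890^2 mod 2821 = 714.
Reached i = s−1 = 1 without hitting −1: 1071 is a Miller–Rabin witness and 2821 is composite.

yes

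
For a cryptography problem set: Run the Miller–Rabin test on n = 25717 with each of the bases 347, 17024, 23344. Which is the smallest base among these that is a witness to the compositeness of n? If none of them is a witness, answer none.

none

n − 1 = 25716 = 2^2 · 6429, so s = 2 and d = 6429.
Base 347: x_0 = 347^6429 mod 25717 = 25716. x_0 = 25716 ≡ −1, so 347 is not a witness.
Base 17024: x_0 = 17024^6429 mod 25717 = 2384. x_0 is neither 1 nor 25716, so continue squaring. x_1 = 2384^2 mod 25717 = 25716. x_1 ≡ −1, so 17024 is not a witness.
Base 23344: x_0 = 23344^6429 mod 25717 = 1. x_0 = 1, so 23344 is not a witness.
No listed base is a witness for 25717.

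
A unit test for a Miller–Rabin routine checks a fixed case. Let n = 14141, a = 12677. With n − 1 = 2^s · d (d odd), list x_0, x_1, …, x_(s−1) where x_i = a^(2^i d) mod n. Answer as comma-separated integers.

13326, 13739

n − 1 = 14140 = 2^2 · 3535, so s = 2 and d = 3535.
x_0 = 12677^3535 mod 14141 = 13326.
x_1 = 13326^2 mod 14141 = 13739.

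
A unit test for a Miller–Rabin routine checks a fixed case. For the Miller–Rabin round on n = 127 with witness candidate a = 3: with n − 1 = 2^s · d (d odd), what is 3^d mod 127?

n − 1 = 126 = 2^1 · 63, so s = 1 and d = 63.
By repeated squaring, 3^63 ≡ 126 (mod 127).

126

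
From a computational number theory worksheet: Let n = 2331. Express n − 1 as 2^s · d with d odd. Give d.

1165

Halving: 2330 → 1165; 1165 is odd.
So 2330 = 2^1 · 1165.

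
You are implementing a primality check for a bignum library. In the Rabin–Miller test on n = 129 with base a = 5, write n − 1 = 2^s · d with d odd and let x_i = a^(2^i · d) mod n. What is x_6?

n − 1 = 128 = 2^7 · 1, so s = 7 and d = 1.
x_0 = 5^1 mod 129 = 5.
x_1 = 5^2 mod 129 = 25.
x_2 = 25^2 mod 129 = 109.
x_3 = 109^2 mod 129 = 13.
x_4 = 13^2 mod 129 = 40.
x_5 = 40^2 mod 129 = 52.
x_6 = 52^2 mod 129 = 124.

124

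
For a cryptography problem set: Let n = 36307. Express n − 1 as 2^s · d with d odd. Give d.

Halving: 36306 → 18153; 18153 is odd.
So 36306 = 2^1 · 18153.

18153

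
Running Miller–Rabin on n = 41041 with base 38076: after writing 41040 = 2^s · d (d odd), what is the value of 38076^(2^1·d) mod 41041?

n − 1 = 41040 = 2^4 · 2565, so s = 4 and d = 2565.
x_0 = 38076^2565 mod 41041 = 37764.
x_1 = 37764^2 mod 41041 = 27028.

27028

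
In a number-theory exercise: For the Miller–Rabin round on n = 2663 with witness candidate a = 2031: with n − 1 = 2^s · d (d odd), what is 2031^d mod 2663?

2662

n − 1 = 2662 = 2^1 · 1331, so s = 1 and d = 1331.
2031^1331 mod 2663 = 2662.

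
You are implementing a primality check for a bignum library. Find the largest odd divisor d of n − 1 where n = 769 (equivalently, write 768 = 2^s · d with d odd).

Halving: 768 → 384 → 192 → 96 → 48 → 24 → 12 → 6 → 3; 3 is odd.
So 768 = 2^8 · 3.

3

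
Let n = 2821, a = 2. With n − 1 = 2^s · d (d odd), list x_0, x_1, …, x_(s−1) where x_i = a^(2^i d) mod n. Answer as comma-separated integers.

2605, 1520

n − 1 = 2820 = 2^2 · 705, so s = 2 and d = 705.
x_0 = 2^705 mod 2821 = 2605.
x_1 = 2605^2 mod 2821 = 1520.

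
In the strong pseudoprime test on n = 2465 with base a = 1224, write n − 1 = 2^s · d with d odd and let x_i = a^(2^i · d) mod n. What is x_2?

2176

n − 1 = 2464 = 2^5 · 77, so s = 5 and d = 77.
Repeated squaring mod 2465: 1224^1 ≡ 1224, 1224^2 ≡ 1921, 1224^4 ≡ 136, 1224^8 ≡ 1241, 1224^16 ≡ 1921, 1224^32 ≡ 136, 1224^64 ≡ 1241.
77 = 64 + 8 + 4 + 1, so 1224^77 ≡ 1241·1241·136·1224 ≡ 289 (mod 2465).
x_0 = 289.
x_1 = 289^2 mod 2465 = 2176.
x_2 = 2176^2 mod 2465 = 2176.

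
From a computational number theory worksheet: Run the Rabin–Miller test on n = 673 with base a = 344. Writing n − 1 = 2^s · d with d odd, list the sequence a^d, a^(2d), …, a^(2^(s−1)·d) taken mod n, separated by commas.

183, 512, 347, 615, 672

n − 1 = 672 = 2^5 · 21, so s = 5 and d = 21.
x_0 = 344^21 mod 673 = 183.
x_1 = 183^2 mod 673 = 512.
x_2 = 512^2 mod 673 = 347.
x_3 = 347^2 mod 673 = 615.
x_4 = 615^2 mod 673 = 672.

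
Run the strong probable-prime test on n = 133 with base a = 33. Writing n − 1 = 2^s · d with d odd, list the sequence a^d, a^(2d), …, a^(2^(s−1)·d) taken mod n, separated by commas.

n − 1 = 132 = 2^2 · 33, so s = 2 and d = 33.
x_0 = 33^33 mod 133 = 69.
x_1 = 69^2 mod 133 = 106.

69, 106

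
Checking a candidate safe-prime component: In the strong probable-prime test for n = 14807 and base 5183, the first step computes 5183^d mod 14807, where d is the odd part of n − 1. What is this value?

n − 1 = 14806 = 2^1 · 7403, so s = 1 and d = 7403.
5183^7403 mod 14807 = 13133.

13133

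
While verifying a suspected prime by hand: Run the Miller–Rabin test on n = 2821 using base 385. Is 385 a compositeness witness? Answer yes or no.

n − 1 = 2820 = 2^2 · 705, so s = 2 and d = 705.
By repeated squaring, 385^705 ≡ 1022 (mod 2821).
x_0 = 385^705 mod 2821 = 1022.
x_0 is neither 1 nor 2820, so continue squaring.
x_1 = 1022^2 mod 2821 = 714.
Reached i = s−1 = 1 without hitting −1: 385 is a Miller–Rabin witness and 2821 is composite.

yes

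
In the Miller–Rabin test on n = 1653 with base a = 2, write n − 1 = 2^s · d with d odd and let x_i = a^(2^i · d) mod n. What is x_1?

898

n − 1 = 1652 = 2^2 · 413, so s = 2 and d = 413.
Repeated squaring mod 1653: 2^1 ≡ 2, 2^2 ≡ 4, 2^4 ≡ 16, 2^8 ≡ 256, 2^16 ≡ 1069, 2^32 ≡ 538, 2^64 ≡ 169, 2^128 ≡ 460, 2^256 ≡ 16.
413 = 256 + 128 + 16 + 8 + 4 + 1, so 2^413 ≡ 16·460·1069·256·16·2 ≡ 713 (mod 1653).
x_0 = 713.
x_1 = 713^2 mod 1653 = 898.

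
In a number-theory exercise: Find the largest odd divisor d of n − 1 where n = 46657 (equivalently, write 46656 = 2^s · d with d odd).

Halving: 46656 → 23328 → 11664 → 5832 → 2916 → 1458 → 729; 729 is odd.
So 46656 = 2^6 · 729.

729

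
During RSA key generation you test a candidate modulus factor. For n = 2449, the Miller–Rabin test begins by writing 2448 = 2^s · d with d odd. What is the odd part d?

Halving: 2448 → 1224 → 612 → 306 → 153; 153 is odd.
So 2448 = 2^4 · 153.

153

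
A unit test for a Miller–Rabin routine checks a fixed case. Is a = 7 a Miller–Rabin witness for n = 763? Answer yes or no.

n − 1 = 762 = 2^1 · 381, so s = 1 and d = 381.
Repeated squaring mod 763: 7^1 ≡ 7, 7^2 ≡ 49, 7^4 ≡ 112, 7^8 ≡ 336, 7^16 ≡ 735, 7^32 ≡ 21, 7^64 ≡ 441, 7^128 ≡ 679, 7^256 ≡ 189.
381 = 256 + 64 + 32 + 16 + 8 + 4 + 1, so 7^381 ≡ 189·441·21·735·336·112·7 ≡ 343 (mod 763).
x_0 = 7^381 mod 763 = 343.
x_0 ∉ {1, 762} and s = 1, so 7 is a Miller–Rabin witness and 763 is composite.

yes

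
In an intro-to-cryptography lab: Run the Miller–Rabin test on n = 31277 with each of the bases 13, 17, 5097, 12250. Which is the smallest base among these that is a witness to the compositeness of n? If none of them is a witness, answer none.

n − 1 = 31276 = 2^2 · 7819, so s = 2 and d = 7819.
Base 13: x_0 = 13^7819 mod 31277 = 1. x_0 = 1, so 13 is not a witness.
Base 17: x_0 = 17^7819 mod 31277 = 22045. x_0 is neither 1 nor 31276, so continue squaring. x_1 = 22045^2 mod 31277 = 31276. x_1 ≡ −1, so 17 is not a witness.
Base 5097: x_0 = 5097^7819 mod 31277 = 1. x_0 = 1, so 5097 is not a witness.
Base 12250: x_0 = 12250^7819 mod 31277 = 31276. x_0 = 31276 ≡ −1, so 12250 is not a witness.
No listed base is a witness for 31277.

none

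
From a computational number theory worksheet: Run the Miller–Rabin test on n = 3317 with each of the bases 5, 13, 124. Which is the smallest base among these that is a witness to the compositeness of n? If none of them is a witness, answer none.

5

n − 1 = 3316 = 2^2 · 829, so s = 2 and d = 829.
Base 5: x_0 = 5^829 mod 3317 = 1028. x_0 is neither 1 nor 3316, so continue squaring. x_1 = 1028^2 mod 3317 = 1978. Reached i = s−1 = 1 without hitting −1: 5 is a Miller–Rabin witness and 3317 is composite.
Base 13: x_0 = 13^829 mod 3317 = 1230. x_0 is neither 1 nor 3316, so continue squaring. x_1 = 1230^2 mod 3317 = 348. Reached i = s−1 = 1 without hitting −1: 13 is a Miller–Rabin witness and 3317 is composite.
Base 124: x_0 = 124^829 mod 3317 = 2325. x_0 is neither 1 nor 3316, so continue squaring. x_1 = 2325^2 mod 3317 = 2232. Reached i = s−1 = 1 without hitting −1: 124 is a Miller–Rabin witness and 3317 is composite.
The smallest witness among the given bases is 5.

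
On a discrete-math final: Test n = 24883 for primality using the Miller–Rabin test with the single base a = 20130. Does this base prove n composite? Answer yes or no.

n − 1 = 24882 = 2^1 · 12441, so s = 1 and d = 12441.
By repeated squaring, 20130^12441 ≡ 18077 (mod 24883).
x_0 = 20130^12441 mod 24883 = 18077.
x_0 ∉ {1, 24882} and s = 1, so 20130 is a Miller–Rabin witness and 24883 is composite.

yes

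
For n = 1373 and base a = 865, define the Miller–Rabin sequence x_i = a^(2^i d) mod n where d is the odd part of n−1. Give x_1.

1

n − 1 = 1372 = 2^2 · 343, so s = 2 and d = 343.
x_0 = 865^343 mod 1373 = 1.
x_1 = 1^2 mod 1373 = 1.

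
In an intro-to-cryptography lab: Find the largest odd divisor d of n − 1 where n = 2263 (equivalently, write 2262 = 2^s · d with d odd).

1131

Halving: 2262 → 1131; 1131 is odd.
So 2262 = 2^1 · 1131.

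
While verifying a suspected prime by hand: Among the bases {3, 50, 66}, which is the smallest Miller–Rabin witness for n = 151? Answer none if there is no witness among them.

none

n − 1 = 150 = 2^1 · 75, so s = 1 and d = 75.
Base 3: x_0 = 3^75 mod 151 = 150. x_0 = 150 ≡ −1, so 3 is not a witness.
Base 50: x_0 = 50^75 mod 151 = 1. x_0 = 1, so 50 is not a witness.
Base 66: x_0 = 66^75 mod 151 = 150. x_0 = 150 ≡ −1, so 66 is not a witness.
No listed base is a witness for 151.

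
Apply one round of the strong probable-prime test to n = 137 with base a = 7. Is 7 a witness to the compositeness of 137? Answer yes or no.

n − 1 = 136 = 2^3 · 17, so s = 3 and d = 17.
Repeated squaring mod 137: 7^1 ≡ 7, 7^2 ≡ 49, 7^4 ≡ 72, 7^8 ≡ 115, 7^16 ≡ 73.
17 = 16 + 1, so 7^17 ≡ 73·7 ≡ 100 (mod 137).
x_0 = 7^17 mod 137 = 100.
x_0 is neither 1 nor 136, so continue squaring.
x_1 = 100^2 mod 137 = 136.
x_1 ≡ −1, so 7 is not a witness.

no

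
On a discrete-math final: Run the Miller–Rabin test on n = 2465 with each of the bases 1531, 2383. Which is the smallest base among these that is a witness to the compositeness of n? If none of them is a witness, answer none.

n − 1 = 2464 = 2^5 · 77, so s = 5 and d = 77.
Base 1531: x_0 = 1531^77 mod 2465 = 1. x_0 = 1, so 1531 is not a witness.
Base 2383: x_0 = 2383^77 mod 2465 = 318. x_0 is neither 1 nor 2464, so continue squaring. x_1 = 318^2 mod 2465 = 59. x_2 = 59^2 mod 2465 = 1016. x_3 = 1016^2 mod 2465 = 1886. x_4 = 1886^2 mod 2465 = 1. x_4 = 1 but x_3 ≠ ±1, a nontrivial square root of 1 — 2383 is a witness and 2465 is composite.
The smallest witness among the given bases is 2383.

2383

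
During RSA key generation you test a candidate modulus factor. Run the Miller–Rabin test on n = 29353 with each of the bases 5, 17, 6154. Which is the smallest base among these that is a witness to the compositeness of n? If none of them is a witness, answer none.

n − 1 = 29352 = 2^3 · 3669, so s = 3 and d = 3669.
Base 5: x_0 = 5^3669 mod 29353 = 12049. x_0 is neither 1 nor 29352, so continue squaring. x_1 = 12049^2 mod 29353 = 27816. x_2 = 27816^2 mod 29353 = 14129. Reached i = s−1 = 2 without hitting −1: 5 is a Miller–Rabin witness and 29353 is composite.
Base 17: x_0 = 17^3669 mod 29353 = 13426. x_0 is neither 1 nor 29352, so continue squaring. x_1 = 13426^2 mod 29353 = 703. x_2 = 703^2 mod 29353 = 24561. Reached i = s−1 = 2 without hitting −1: 17 is a Miller–Rabin witness and 29353 is composite.
Base 6154: x_0 = 6154^3669 mod 29353 = 948. x_0 is neither 1 nor 29352, so continue squaring. x_1 = 948^2 mod 29353 = 18114. x_2 = 18114^2 mod 29353 = 9162. Reached i = s−1 = 2 without hitting −1: 6154 is a Miller–Rabin witness and 29353 is composite.
The smallest witness among the given bases is 5.

5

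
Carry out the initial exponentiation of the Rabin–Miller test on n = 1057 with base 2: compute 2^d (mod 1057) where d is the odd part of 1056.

n − 1 = 1056 = 2^5 · 33, so s = 5 and d = 33.
Repeated squaring mod 1057: 2^1 ≡ 2, 2^2 ≡ 4, 2^4 ≡ 16, 2^8 ≡ 256, 2^16 ≡ 2, 2^32 ≡ 4.
33 = 32 + 1, so 2^33 ≡ 4·2 ≡ 8 (mod 1057).

8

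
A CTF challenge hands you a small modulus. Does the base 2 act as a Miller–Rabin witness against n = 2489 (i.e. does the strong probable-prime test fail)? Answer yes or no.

yes

n − 1 = 2488 = 2^3 · 311, so s = 3 and d = 311.
x_0 = 2^311 mod 2489 = 1077.
x_0 is neither 1 nor 2488, so continue squaring.
x_1 = 1077^2 mod 2489 = 55.
x_2 = 55^2 mod 2489 = 536.
Reached i = s−1 = 2 without hitting −1: 2 is a Miller–Rabin witness and 2489 is composite.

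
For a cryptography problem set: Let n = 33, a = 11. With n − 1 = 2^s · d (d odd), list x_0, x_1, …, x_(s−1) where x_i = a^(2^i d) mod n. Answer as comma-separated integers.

n − 1 = 32 = 2^5 · 1, so s = 5 and d = 1.
x_0 = 11^1 mod 33 = 11.
x_1 = 11^2 mod 33 = 22.
x_2 = 22^2 mod 33 = 22.
x_3 = 22^2 mod 33 = 22.
x_4 = 22^2 mod 33 = 22.

11, 22, 22, 22, 22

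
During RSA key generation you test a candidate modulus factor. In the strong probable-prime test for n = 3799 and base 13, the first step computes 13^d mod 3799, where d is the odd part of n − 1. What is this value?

n − 1 = 3798 = 2^1 · 1899, so s = 1 and d = 1899.
By repeated squaring, 13^1899 ≡ 3253 (mod 3799).

3253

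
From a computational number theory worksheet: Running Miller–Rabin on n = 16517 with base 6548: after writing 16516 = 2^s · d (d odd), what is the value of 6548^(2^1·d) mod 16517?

11600

n − 1 = 16516 = 2^2 · 4129, so s = 2 and d = 4129.
x_0 = 6548^4129 mod 16517 = 8003.
x_1 = 8003^2 mod 16517 = 11600.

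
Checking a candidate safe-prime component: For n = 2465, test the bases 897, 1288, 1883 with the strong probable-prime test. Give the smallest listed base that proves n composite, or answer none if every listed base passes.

none

n − 1 = 2464 = 2^5 · 77, so s = 5 and d = 77.
Base 897: x_0 = 897^77 mod 2465 = 302. x_0 is neither 1 nor 2464, so continue squaring. x_1 = 302^2 mod 2465 = 2464. x_1 ≡ −1, so 897 is not a witness.
Base 1288: x_0 = 1288^77 mod 2465 = 1288. x_0 is neither 1 nor 2464, so continue squaring. x_1 = 1288^2 mod 2465 = 2464. x_1 ≡ −1, so 1288 is not a witness.
Base 1883: x_0 = 1883^77 mod 2465 = 1288. x_0 is neither 1 nor 2464, so continue squaring. x_1 = 1288^2 mod 2465 = 2464. x_1 ≡ −1, so 1883 is not a witness.
No listed base is a witness for 2465.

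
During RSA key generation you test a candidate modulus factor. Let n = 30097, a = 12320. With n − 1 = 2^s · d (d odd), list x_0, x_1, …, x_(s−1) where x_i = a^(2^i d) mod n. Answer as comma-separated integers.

19470, 9185, 2334, 30096

n − 1 = 30096 = 2^4 · 1881, so s = 4 and d = 1881.
x_0 = 12320^1881 mod 30097 = 19470.
x_1 = 19470^2 mod 30097 = 9185.
x_2 = 9185^2 mod 30097 = 2334.
x_3 = 2334^2 mod 30097 = 30096.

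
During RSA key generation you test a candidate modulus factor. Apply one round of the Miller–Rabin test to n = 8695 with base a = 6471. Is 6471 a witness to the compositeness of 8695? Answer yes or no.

no

n − 1 = 8694 = 2^1 · 4347, so s = 1 and d = 4347.
x_0 = 6471^4347 mod 8695 = 1.
x_0 = 1, so 6471 is not a witness.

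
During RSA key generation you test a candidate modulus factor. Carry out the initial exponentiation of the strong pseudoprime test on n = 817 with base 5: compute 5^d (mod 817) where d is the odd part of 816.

n − 1 = 816 = 2^4 · 51, so s = 4 and d = 51.
5^51 mod 817 = 710.

710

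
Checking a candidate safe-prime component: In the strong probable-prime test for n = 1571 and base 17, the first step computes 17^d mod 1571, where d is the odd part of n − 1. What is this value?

n − 1 = 1570 = 2^1 · 785, so s = 1 and d = 785.
17^785 mod 1571 = 1570.

1570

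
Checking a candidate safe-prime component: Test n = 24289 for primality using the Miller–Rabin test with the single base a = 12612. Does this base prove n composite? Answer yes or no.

n − 1 = 24288 = 2^5 · 759, so s = 5 and d = 759.
x_0 = 12612^759 mod 24289 = 20480.
x_0 is neither 1 nor 24288, so continue squaring.
x_1 = 20480^2 mod 24289 = 7948.
x_2 = 7948^2 mod 24289 = 19304.
x_3 = 19304^2 mod 24289 = 2578.
x_4 = 2578^2 mod 24289 = 15187.
Reached i = s−1 = 4 without hitting −1: 12612 is a Miller–Rabin witness and 24289 is composite.

yes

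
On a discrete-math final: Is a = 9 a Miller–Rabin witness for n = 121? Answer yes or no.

n − 1 = 120 = 2^3 · 15, so s = 3 and d = 15.
Repeated squaring mod 121: 9^1 ≡ 9, 9^2 ≡ 81, 9^4 ≡ 27, 9^8 ≡ 3.
15 = 8 + 4 + 2 + 1, so 9^15 ≡ 3·27·81·9 ≡ 1 (mod 121).
x_0 = 9^15 mod 121 = 1.
x_0 = 1, so 9 is not a witness.

no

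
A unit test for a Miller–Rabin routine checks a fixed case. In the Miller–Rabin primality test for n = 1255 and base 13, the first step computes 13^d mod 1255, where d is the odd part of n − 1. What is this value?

n − 1 = 1254 = 2^1 · 627, so s = 1 and d = 627.
13^627 mod 1255 = 922.

922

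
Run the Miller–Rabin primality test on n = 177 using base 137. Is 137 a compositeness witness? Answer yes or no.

n − 1 = 176 = 2^4 · 11, so s = 4 and d = 11.
Repeated squaring mod 177: 137^1 ≡ 137, 137^2 ≡ 7, 137^4 ≡ 49, 137^8 ≡ 100.
11 = 8 + 2 + 1, so 137^11 ≡ 100·7·137 ≡ 143 (mod 177).
x_0 = 137^11 mod 177 = 143.
x_0 is neither 1 nor 176, so continue squaring.
x_1 = 143^2 mod 177 = 94.
x_2 = 94^2 mod 177 = 163.
x_3 = 163^2 mod 177 = 19.
Reached i = s−1 = 3 without hitting −1: 137 is a Miller–Rabin witness and 177 is composite.

yes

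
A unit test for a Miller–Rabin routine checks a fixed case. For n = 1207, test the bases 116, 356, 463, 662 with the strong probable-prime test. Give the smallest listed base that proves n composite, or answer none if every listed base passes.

n − 1 = 1206 = 2^1 · 603, so s = 1 and d = 603.
Base 116: x_0 = 116^603 mod 1207 = 826. x_0 ∉ {1, 1206} and s = 1, so 116 is a Miller–Rabin witness and 1207 is composite.
Base 356: x_0 = 356^603 mod 1207 = 356. x_0 ∉ {1, 1206} and s = 1, so 356 is a Miller–Rabin witness and 1207 is composite.
Base 463: x_0 = 463^603 mod 1207 = 676. x_0 ∉ {1, 1206} and s = 1, so 463 is a Miller–Rabin witness and 1207 is composite.
Base 662: x_0 = 662^603 mod 1207 = 662. x_0 ∉ {1, 1206} and s = 1, so 662 is a Miller–Rabin witness and 1207 is composite.
The smallest witness among the given bases is 116.

116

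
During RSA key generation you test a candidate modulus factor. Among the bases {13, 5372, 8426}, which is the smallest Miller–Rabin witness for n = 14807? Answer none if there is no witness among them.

n − 1 = 14806 = 2^1 · 7403, so s = 1 and d = 7403.
Base 13: x_0 = 13^7403 mod 14807 = 5733. x_0 ∉ {1, 14806} and s = 1, so 13 is a Miller–Rabin witness and 14807 is composite.
Base 5372: x_0 = 5372^7403 mod 14807 = 14569. x_0 ∉ {1, 14806} and s = 1, so 5372 is a Miller–Rabin witness and 14807 is composite.
Base 8426: x_0 = 8426^7403 mod 14807 = 2919. x_0 ∉ {1, 14806} and s = 1, so 8426 is a Miller–Rabin witness and 14807 is composite.
The smallest witness among the given bases is 13.

13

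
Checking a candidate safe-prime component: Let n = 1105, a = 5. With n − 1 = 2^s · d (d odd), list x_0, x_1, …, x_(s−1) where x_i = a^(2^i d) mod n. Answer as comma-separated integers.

915, 740, 625, 560

n − 1 = 1104 = 2^4 · 69, so s = 4 and d = 69.
x_0 = 5^69 mod 1105 = 915.
x_1 = 915^2 mod 1105 = 740.
x_2 = 740^2 mod 1105 = 625.
x_3 = 625^2 mod 1105 = 560.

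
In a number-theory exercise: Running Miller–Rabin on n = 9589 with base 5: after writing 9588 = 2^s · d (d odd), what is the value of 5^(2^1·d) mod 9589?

n − 1 = 9588 = 2^2 · 2397, so s = 2 and d = 2397.
x_0 = 5^2397 mod 9589 = 7994.
x_1 = 7994^2 mod 9589 = 2940.

2940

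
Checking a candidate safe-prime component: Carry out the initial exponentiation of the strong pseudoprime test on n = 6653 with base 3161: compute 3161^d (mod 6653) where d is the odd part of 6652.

5901

n − 1 = 6652 = 2^2 · 1663, so s = 2 and d = 1663.
Repeated squaring mod 6653: 3161^1 ≡ 3161, 3161^2 ≡ 5768, 3161^4 ≡ 4824, 3161^8 ≡ 5435, 3161^16 ≡ 6558, 3161^32 ≡ 2372, 3161^64 ≡ 4599, 3161^128 ≡ 914, 3161^256 ≡ 3771, 3161^512 ≡ 2980, 3161^1024 ≡ 5298.
1663 = 1024 + 512 + 64 + 32 + 16 + 8 + 4 + 2 + 1, so 3161^1663 ≡ 5298·2980·4599·2372·6558·5435·4824·5768·3161 ≡ 5901 (mod 6653).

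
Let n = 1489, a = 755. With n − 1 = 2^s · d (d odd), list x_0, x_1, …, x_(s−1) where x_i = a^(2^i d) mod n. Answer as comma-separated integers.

1346, 1092, 1264, 1488

n − 1 = 1488 = 2^4 · 93, so s = 4 and d = 93.
x_0 = 755^93 mod 1489 = 1346.
x_1 = 1346^2 mod 1489 = 1092.
x_2 = 1092^2 mod 1489 = 1264.
x_3 = 1264^2 mod 1489 = 1488.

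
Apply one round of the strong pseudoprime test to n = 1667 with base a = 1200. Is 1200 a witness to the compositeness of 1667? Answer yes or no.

n − 1 = 1666 = 2^1 · 833, so s = 1 and d = 833.
x_0 = 1200^833 mod 1667 = 1.
x_0 = 1, so 1200 is not a witness.

no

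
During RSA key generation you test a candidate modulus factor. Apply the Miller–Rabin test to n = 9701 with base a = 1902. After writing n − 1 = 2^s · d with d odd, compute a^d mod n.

5472

n − 1 = 9700 = 2^2 · 2425, so s = 2 and d = 2425.
Repeated squaring mod 9701: 1902^1 ≡ 1902, 1902^2 ≡ 8832, 1902^4 ≡ 8184, 1902^8 ≡ 2152, 1902^16 ≡ 3727, 1902^32 ≡ 8398, 1902^64 ≡ 134, 1902^128 ≡ 8255, 1902^256 ≡ 5201, 1902^512 ≡ 4013, 1902^1024 ≡ 509, 1902^2048 ≡ 6855.
2425 = 2048 + 256 + 64 + 32 + 16 + 8 + 1, so 1902^2425 ≡ 6855·5201·134·8398·3727·2152·1902 ≡ 5472 (mod 9701).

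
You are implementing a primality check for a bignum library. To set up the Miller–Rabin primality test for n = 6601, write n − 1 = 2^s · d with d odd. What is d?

825

Halving: 6600 → 3300 → 1650 → 825; 825 is odd.
So 6600 = 2^3 · 825.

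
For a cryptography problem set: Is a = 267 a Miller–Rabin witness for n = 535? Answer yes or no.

yes

n − 1 = 534 = 2^1 · 267, so s = 1 and d = 267.
Repeated squaring mod 535: 267^1 ≡ 267, 267^2 ≡ 134, 267^4 ≡ 301, 267^8 ≡ 186, 267^16 ≡ 356, 267^32 ≡ 476, 267^64 ≡ 271, 267^128 ≡ 146, 267^256 ≡ 451.
267 = 256 + 8 + 2 + 1, so 267^267 ≡ 451·186·134·267 ≡ 348 (mod 535).
x_0 = 267^267 mod 535 = 348.
x_0 ∉ {1, 534} and s = 1, so 267 is a Miller–Rabin witness and 535 is composite.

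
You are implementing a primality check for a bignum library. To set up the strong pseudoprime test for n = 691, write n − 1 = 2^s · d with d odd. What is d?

345

Halving: 690 → 345; 345 is odd.
So 690 = 2^1 · 345.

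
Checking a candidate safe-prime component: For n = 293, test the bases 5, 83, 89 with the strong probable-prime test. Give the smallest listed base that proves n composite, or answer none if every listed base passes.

n − 1 = 292 = 2^2 · 73, so s = 2 and d = 73.
Base 5: x_0 = 5^73 mod 293 = 138. x_0 is neither 1 nor 292, so continue squaring. x_1 = 138^2 mod 293 = 292. x_1 ≡ −1, so 5 is not a witness.
Base 83: x_0 = 83^73 mod 293 = 292. x_0 = 292 ≡ −1, so 83 is not a witness.
Base 89: x_0 = 89^73 mod 293 = 138. x_0 is neither 1 nor 292, so continue squaring. x_1 = 138^2 mod 293 = 292. x_1 ≡ −1, so 89 is not a witness.
No listed base is a witness for 293.

none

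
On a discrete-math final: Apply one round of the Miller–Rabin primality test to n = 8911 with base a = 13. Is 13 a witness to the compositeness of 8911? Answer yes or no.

no

n − 1 = 8910 = 2^1 · 4455, so s = 1 and d = 4455.
x_0 = 13^4455 mod 8911 = 8910.
x_0 = 8910 ≡ −1, so 13 is not a witness.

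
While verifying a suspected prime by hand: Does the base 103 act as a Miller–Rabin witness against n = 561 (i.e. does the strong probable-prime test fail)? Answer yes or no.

n − 1 = 560 = 2^4 · 35, so s = 4 and d = 35.
x_0 = 103^35 mod 561 = 1.
x_0 = 1, so 103 is not a witness.

no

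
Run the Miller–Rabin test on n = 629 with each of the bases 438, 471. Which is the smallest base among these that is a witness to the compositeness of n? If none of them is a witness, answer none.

471

n − 1 = 628 = 2^2 · 157, so s = 2 and d = 157.
Base 438: x_0 = 438^157 mod 629 = 438. x_0 is neither 1 nor 628, so continue squaring. x_1 = 438^2 mod 629 = 628. x_1 ≡ −1, so 438 is not a witness.
Base 471: x_0 = 471^157 mod 629 = 286. x_0 is neither 1 nor 628, so continue squaring. x_1 = 286^2 mod 629 = 26. Reached i = s−1 = 1 without hitting −1: 471 is a Miller–Rabin witness and 629 is composite.
The smallest witness among the given bases is 471.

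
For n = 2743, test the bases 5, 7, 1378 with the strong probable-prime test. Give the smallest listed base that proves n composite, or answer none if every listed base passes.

5

n − 1 = 2742 = 2^1 · 1371, so s = 1 and d = 1371.
Base 5: x_0 = 5^1371 mod 2743 = 2543. x_0 ∉ {1, 2742} and s = 1, so 5 is a Miller–Rabin witness and 2743 is composite.
Base 7: x_0 = 7^1371 mod 2743 = 2410. x_0 ∉ {1, 2742} and s = 1, so 7 is a Miller–Rabin witness and 2743 is composite.
Base 1378: x_0 = 1378^1371 mod 2743 = 2028. x_0 ∉ {1, 2742} and s = 1, so 1378 is a Miller–Rabin witness and 2743 is composite.
The smallest witness among the given bases is 5.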